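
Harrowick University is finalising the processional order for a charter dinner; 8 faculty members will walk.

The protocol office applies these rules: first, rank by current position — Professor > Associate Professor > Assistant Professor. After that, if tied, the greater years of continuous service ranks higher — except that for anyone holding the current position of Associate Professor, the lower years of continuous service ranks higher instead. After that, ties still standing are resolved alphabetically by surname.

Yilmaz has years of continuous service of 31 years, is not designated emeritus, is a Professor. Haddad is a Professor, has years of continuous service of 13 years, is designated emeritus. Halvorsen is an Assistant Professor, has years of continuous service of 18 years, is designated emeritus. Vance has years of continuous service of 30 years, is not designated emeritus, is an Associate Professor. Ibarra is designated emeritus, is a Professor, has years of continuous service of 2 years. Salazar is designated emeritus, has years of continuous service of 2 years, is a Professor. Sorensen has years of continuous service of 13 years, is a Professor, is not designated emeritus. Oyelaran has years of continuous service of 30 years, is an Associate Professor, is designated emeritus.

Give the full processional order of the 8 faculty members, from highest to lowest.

Yilmaz, Haddad, Sorensen, Ibarra, Salazar, Oyelaran, Vance, Halvorsen

By current position: Yilmaz, Haddad, Sorensen, Ibarra and Salazar (Professor); then Oyelaran and Vance (Associate Professor); then Halvorsen (Assistant Professor).
Among Yilmaz, Haddad, Sorensen, Ibarra and Salazar, by years of continuous service (higher first): Yilmaz (31 years) before Haddad and Sorensen (13 years) before Ibarra and Salazar (2 years).
Among Haddad and Sorensen, alphabetically by surname: Haddad before Sorensen.
Among Ibarra and Salazar, alphabetically by surname: Ibarra before Salazar.
Oyelaran and Vance both have years of continuous service 30 years, so the next rule applies.
Among Oyelaran and Vance, alphabetically by surname: Oyelaran before Vance.
Full order: Yilmaz, Haddad, Sorensen, Ibarra, Salazar, Oyelaran, Vance, Halvorsen.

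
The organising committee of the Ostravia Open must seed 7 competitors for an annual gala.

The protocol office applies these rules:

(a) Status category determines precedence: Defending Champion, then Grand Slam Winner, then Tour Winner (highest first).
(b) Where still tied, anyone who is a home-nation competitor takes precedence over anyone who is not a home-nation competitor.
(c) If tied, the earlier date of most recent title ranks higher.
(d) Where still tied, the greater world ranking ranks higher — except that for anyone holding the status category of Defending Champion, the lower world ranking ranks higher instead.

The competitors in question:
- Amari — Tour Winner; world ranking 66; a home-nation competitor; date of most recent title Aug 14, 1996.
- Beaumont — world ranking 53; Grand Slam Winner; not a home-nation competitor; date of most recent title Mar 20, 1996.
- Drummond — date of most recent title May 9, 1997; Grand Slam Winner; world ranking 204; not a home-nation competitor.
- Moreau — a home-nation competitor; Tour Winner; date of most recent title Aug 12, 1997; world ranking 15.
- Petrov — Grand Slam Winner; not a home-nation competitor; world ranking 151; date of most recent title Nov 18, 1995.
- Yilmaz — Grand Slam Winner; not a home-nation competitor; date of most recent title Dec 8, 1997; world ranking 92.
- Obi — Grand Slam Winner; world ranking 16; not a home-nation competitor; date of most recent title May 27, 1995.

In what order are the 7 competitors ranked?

By status category: Obi, Petrov, Beaumont, Drummond and Yilmaz (Grand Slam Winner); then Amari and Moreau (Tour Winner).
Obi, Petrov, Beaumont, Drummond and Yilmaz are each not a home-nation competitor, so the next rule applies.
Among Obi, Petrov, Beaumont, Drummond and Yilmaz, by date of most recent title (earlier first): Obi (May 27, 1995) before Petrov (Nov 18, 1995) before Beaumont (Mar 20, 1996) before Drummond (May 9, 1997) before Yilmaz (Dec 8, 1997).
Amari and Moreau are each a home-nation competitor, so the next rule applies.
Among Amari and Moreau, by date of most recent title (earlier first): Amari (Aug 14, 1996) before Moreau (Aug 12, 1997).
Full order: Obi, Petrov, Beaumont, Drummond, Yilmaz, Amari, Moreau.

Obi, Petrov, Beaumont, Drummond, Yilmaz, Amari, Moreau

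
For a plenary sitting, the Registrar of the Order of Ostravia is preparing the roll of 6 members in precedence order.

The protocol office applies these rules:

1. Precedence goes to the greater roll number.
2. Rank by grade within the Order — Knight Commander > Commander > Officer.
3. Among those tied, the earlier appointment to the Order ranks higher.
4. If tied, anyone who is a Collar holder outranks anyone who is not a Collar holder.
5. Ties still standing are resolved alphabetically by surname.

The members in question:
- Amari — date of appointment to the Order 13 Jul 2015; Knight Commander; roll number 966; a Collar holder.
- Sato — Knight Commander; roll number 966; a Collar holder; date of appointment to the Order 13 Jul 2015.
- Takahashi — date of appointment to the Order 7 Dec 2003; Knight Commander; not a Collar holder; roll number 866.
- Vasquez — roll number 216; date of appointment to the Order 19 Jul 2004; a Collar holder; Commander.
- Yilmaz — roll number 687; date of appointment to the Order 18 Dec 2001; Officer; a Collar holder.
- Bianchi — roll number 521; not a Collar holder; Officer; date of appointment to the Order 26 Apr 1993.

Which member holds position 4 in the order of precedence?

Yilmaz

By roll number (higher first): Amari and Sato (both 966); then Takahashi (866); then Yilmaz (687); then Bianchi (521); then Vasquez (216).
Amari and Sato are each Knight Commander, so the next rule applies.
Amari and Sato both have date of appointment to the Order 13 Jul 2015, so the next rule applies.
Amari and Sato are each a Collar holder, so the next rule applies.
Among Amari and Sato, alphabetically by surname: Amari before Sato.
Order: Amari, Sato, Takahashi, Yilmaz, Bianchi, Vasquez.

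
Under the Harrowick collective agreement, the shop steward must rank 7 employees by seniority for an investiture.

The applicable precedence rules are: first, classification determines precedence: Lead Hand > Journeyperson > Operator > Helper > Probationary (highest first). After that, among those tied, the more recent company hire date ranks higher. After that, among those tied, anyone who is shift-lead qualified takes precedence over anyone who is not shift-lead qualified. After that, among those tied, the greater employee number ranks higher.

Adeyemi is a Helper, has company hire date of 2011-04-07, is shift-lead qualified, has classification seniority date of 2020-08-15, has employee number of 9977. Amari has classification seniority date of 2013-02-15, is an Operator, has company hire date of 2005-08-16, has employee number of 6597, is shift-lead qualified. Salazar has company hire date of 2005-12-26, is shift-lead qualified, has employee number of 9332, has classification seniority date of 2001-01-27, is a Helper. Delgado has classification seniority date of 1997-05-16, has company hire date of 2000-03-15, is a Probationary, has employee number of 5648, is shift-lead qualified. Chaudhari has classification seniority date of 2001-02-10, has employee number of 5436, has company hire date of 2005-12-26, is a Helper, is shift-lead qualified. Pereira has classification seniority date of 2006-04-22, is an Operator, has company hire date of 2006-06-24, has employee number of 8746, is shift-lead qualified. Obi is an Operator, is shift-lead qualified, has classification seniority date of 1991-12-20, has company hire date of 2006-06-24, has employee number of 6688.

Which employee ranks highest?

Pereira

By classification: Pereira, Obi and Amari (Operator); then Adeyemi, Salazar and Chaudhari (Helper); then Delgado (Probationary).
Among Pereira, Obi and Amari, by company hire date (later first): Pereira and Obi (2006-06-24) before Amari (2005-08-16).
Pereira and Obi are each shift-lead qualified, so the next rule applies.
Among Pereira and Obi, by employee number (higher first): Pereira (8746) before Obi (6688).
Among Adeyemi, Salazar and Chaudhari, by company hire date (later first): Adeyemi (2011-04-07) before Salazar and Chaudhari (2005-12-26).
Salazar and Chaudhari are each shift-lead qualified, so the next rule applies.
Among Salazar and Chaudhari, by employee number (higher first): Salazar (9332) before Chaudhari (5436).
Order: Pereira, Obi, Amari, Adeyemi, Salazar, Chaudhari, Delgado.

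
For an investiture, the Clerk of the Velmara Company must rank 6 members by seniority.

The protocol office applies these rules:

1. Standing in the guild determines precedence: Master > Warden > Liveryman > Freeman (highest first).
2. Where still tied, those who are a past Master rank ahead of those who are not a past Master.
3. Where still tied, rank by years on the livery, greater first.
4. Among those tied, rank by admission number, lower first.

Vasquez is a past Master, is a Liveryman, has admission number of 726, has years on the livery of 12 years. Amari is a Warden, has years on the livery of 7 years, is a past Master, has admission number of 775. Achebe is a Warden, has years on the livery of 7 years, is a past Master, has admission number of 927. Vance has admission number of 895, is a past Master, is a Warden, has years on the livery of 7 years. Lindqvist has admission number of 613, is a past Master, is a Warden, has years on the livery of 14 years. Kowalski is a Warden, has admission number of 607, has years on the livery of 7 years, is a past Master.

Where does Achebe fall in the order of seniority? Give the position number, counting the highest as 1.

5

By standing in the guild: Lindqvist, Kowalski, Amari, Vance and Achebe (Warden); then Vasquez (Liveryman).
Lindqvist, Kowalski, Amari, Vance and Achebe are each a past Master, so the next rule applies.
Among Lindqvist, Kowalski, Amari, Vance and Achebe, by years on the livery (higher first): Lindqvist (14 years) before Kowalski, Amari, Vance and Achebe (7 years).
Among Kowalski, Amari, Vance and Achebe, by admission number (lower first): Kowalski (607) before Amari (775) before Vance (895) before Achebe (927).
Order: Lindqvist, Kowalski, Amari, Vance, Achebe, Vasquez. So position 5.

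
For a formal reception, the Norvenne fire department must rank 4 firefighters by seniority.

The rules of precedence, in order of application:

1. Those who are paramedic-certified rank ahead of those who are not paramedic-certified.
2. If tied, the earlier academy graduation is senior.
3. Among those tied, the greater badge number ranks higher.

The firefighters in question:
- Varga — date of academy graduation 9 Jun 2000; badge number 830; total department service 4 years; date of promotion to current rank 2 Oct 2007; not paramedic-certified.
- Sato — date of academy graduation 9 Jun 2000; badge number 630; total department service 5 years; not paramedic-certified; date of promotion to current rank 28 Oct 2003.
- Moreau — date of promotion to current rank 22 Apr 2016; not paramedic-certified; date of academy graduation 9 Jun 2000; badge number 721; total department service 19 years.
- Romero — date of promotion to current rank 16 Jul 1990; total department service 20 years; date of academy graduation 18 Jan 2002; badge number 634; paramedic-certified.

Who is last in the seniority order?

Sato

By the first rule: Romero (paramedic-certified); then Varga, Moreau and Sato (each not paramedic-certified).
Varga, Moreau and Sato all have date of academy graduation 9 Jun 2000, so the next rule applies.
Among Varga, Moreau and Sato, by badge number (higher first): Varga (830) before Moreau (721) before Sato (630).
Order: Romero, Varga, Moreau, Sato.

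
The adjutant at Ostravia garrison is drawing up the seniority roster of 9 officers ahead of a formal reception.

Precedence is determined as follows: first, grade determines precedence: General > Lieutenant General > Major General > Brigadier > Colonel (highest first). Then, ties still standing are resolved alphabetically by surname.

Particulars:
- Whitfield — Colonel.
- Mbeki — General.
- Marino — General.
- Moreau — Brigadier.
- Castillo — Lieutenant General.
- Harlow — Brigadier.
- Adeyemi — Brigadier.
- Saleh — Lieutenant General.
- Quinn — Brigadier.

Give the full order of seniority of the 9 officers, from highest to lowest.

Marino, Mbeki, Castillo, Saleh, Adeyemi, Harlow, Moreau, Quinn, Whitfield

By grade: Marino and Mbeki (General); then Castillo and Saleh (Lieutenant General); then Adeyemi, Harlow, Moreau and Quinn (Brigadier); then Whitfield (Colonel).
Among Marino and Mbeki, alphabetically by surname: Marino before Mbeki.
Among Castillo and Saleh, alphabetically by surname: Castillo before Saleh.
Among Adeyemi, Harlow, Moreau and Quinn, alphabetically by surname: Adeyemi before Harlow before Moreau before Quinn.
Full order: Marino, Mbeki, Castillo, Saleh, Adeyemi, Harlow, Moreau, Quinn, Whitfield.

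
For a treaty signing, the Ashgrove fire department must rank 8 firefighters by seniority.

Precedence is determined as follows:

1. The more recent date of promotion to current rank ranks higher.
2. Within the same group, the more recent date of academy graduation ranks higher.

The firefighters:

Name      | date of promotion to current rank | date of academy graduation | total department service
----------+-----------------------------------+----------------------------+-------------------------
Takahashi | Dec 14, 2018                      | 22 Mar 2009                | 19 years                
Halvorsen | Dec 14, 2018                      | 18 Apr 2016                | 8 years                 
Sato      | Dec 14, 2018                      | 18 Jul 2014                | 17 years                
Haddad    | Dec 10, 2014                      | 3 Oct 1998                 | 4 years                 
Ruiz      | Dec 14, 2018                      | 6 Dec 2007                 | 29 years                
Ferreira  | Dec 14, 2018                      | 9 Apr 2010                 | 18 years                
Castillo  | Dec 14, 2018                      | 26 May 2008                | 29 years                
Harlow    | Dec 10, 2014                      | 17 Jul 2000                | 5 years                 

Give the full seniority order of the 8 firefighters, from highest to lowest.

By date of promotion to current rank (later first): Halvorsen, Sato, Ferreira, Takahashi, Castillo and Ruiz (each Dec 14, 2018); then Harlow and Haddad (both Dec 10, 2014).
Among Halvorsen, Sato, Ferreira, Takahashi, Castillo and Ruiz, by date of academy graduation (later first): Halvorsen (18 Apr 2016) before Sato (18 Jul 2014) before Ferreira (9 Apr 2010) before Takahashi (22 Mar 2009) before Castillo (26 May 2008) before Ruiz (6 Dec 2007).
Among Harlow and Haddad, by date of academy graduation (later first): Harlow (17 Jul 2000) before Haddad (3 Oct 1998).
Full order: Halvorsen, Sato, Ferreira, Takahashi, Castillo, Ruiz, Harlow, Haddad.

Halvorsen, Sato, Ferreira, Takahashi, Castillo, Ruiz, Harlow, Haddad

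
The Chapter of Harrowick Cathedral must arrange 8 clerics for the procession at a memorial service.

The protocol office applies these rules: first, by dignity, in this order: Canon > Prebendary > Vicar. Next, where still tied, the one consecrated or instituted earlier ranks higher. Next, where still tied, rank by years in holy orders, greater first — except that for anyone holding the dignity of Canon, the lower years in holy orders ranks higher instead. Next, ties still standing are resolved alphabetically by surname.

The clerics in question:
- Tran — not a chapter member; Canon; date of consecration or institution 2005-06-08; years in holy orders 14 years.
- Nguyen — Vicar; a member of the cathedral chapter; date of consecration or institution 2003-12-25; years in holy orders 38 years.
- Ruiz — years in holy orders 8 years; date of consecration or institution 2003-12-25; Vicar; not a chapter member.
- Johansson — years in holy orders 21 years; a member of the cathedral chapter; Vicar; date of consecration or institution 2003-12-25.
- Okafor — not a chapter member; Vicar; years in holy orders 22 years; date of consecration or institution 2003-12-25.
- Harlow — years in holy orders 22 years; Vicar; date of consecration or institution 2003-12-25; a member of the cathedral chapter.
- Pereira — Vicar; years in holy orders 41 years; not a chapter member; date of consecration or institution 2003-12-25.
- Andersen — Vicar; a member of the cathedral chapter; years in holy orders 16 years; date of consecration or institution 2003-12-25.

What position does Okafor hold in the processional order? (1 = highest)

5

By dignity: Tran (Canon); then Pereira, Nguyen, Harlow, Okafor, Johansson, Andersen and Ruiz (Vicar).
Pereira, Nguyen, Harlow, Okafor, Johansson, Andersen and Ruiz all have date of consecration or institution 2003-12-25, so the next rule applies.
Among Pereira, Nguyen, Harlow, Okafor, Johansson, Andersen and Ruiz, by years in holy orders (higher first): Pereira (41 years) before Nguyen (38 years) before Harlow and Okafor (22 years) before Johansson (21 years) before Andersen (16 years) before Ruiz (8 years).
Among Harlow and Okafor, alphabetically by surname: Harlow before Okafor.
Order: Tran, Pereira, Nguyen, Harlow, Okafor, Johansson, Andersen, Ruiz. So position 5.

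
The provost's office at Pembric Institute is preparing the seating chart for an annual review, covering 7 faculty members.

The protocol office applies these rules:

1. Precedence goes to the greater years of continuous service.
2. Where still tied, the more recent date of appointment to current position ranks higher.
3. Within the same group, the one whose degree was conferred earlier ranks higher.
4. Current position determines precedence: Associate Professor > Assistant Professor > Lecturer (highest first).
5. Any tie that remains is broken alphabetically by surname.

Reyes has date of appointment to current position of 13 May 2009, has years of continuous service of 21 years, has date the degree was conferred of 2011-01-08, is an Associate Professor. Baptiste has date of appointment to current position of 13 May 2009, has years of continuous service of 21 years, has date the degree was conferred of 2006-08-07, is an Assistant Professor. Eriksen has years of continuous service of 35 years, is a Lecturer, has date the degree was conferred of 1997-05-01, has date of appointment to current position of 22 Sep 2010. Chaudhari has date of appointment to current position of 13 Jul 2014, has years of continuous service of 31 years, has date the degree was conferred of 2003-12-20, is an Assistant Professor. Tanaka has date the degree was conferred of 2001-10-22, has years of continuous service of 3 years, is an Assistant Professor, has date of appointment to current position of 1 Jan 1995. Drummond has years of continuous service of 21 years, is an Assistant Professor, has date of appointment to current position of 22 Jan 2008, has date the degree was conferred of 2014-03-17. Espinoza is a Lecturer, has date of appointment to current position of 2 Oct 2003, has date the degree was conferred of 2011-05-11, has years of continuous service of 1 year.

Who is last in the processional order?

Espinoza

By years of continuous service (higher first): Eriksen (35 years); then Chaudhari (31 years); then Baptiste, Reyes and Drummond (each 21 years); then Tanaka (3 years); then Espinoza (1 year).
Among Baptiste, Reyes and Drummond, by date of appointment to current position (later first): Baptiste and Reyes (13 May 2009) before Drummond (22 Jan 2008).
Among Baptiste and Reyes, by date the degree was conferred (earlier first): Baptiste (2006-08-07) before Reyes (2011-01-08).
Order: Eriksen, Chaudhari, Baptiste, Reyes, Drummond, Tanaka, Espinoza.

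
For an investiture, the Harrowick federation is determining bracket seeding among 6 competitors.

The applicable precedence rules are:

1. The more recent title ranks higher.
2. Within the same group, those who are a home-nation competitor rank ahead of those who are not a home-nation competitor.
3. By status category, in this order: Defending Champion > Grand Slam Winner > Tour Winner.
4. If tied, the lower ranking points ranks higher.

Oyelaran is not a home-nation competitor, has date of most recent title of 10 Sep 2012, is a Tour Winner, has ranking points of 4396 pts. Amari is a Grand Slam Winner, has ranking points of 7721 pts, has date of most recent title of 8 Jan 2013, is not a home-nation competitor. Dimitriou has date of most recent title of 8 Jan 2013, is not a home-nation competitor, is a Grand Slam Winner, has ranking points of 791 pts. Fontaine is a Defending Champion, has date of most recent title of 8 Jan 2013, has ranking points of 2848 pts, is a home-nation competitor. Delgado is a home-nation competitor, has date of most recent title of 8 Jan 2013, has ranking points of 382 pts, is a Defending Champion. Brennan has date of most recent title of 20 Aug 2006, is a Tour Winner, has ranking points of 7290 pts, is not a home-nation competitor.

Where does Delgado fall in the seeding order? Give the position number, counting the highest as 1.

By date of most recent title (later first): Delgado, Fontaine, Dimitriou and Amari (each 8 Jan 2013); then Oyelaran (10 Sep 2012); then Brennan (20 Aug 2006).
Among Delgado, Fontaine, Dimitriou and Amari, a home-nation competitor before not a home-nation competitor: Delgado and Fontaine (a home-nation competitor) before Dimitriou and Amari (not a home-nation competitor).
Delgado and Fontaine are each Defending Champion, so the next rule applies.
Among Delgado and Fontaine, by ranking points (lower first): Delgado (382 pts) before Fontaine (2848 pts).
Dimitriou and Amari are each Grand Slam Winner, so the next rule applies.
Among Dimitriou and Amari, by ranking points (lower first): Dimitriou (791 pts) before Amari (7721 pts).
Order: Delgado, Fontaine, Dimitriou, Amari, Oyelaran, Brennan. So position 1.

1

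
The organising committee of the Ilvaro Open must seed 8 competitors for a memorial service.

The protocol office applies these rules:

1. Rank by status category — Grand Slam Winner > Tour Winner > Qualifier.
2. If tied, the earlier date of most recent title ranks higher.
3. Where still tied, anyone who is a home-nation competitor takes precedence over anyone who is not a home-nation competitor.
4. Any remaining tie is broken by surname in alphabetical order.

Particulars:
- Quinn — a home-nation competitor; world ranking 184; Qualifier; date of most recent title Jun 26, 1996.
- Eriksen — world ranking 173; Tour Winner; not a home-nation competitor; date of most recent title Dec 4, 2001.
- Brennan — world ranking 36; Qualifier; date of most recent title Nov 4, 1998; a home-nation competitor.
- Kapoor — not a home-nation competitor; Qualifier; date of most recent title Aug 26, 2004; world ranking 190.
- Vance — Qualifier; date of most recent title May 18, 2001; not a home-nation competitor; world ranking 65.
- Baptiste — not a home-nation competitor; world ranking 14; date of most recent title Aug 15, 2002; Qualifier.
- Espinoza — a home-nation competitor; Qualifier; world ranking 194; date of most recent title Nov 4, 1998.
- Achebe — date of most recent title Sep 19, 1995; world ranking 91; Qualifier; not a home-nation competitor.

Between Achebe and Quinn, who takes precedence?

Achebe

By status category: Eriksen (Tour Winner); then Achebe, Quinn, Brennan, Espinoza, Vance, Baptiste and Kapoor (Qualifier).
Among Achebe, Quinn, Brennan, Espinoza, Vance, Baptiste and Kapoor, by date of most recent title (earlier first): Achebe (Sep 19, 1995) before Quinn (Jun 26, 1996) before Brennan and Espinoza (Nov 4, 1998) before Vance (May 18, 2001) before Baptiste (Aug 15, 2002) before Kapoor (Aug 26, 2004).
Brennan and Espinoza are each a home-nation competitor, so the next rule applies.
Among Brennan and Espinoza, alphabetically by surname: Brennan before Espinoza.
So Achebe takes precedence.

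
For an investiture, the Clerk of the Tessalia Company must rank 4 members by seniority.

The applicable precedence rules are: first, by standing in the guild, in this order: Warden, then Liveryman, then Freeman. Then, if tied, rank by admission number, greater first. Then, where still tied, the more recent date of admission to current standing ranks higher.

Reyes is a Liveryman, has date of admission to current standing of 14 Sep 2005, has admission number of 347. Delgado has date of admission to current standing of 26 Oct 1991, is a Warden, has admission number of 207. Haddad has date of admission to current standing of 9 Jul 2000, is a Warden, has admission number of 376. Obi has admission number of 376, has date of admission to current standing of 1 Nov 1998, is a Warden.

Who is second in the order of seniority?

By standing in the guild: Haddad, Obi and Delgado (Warden); then Reyes (Liveryman).
Among Haddad, Obi and Delgado, by admission number (higher first): Haddad and Obi (376) before Delgado (207).
Among Haddad and Obi, by date of admission to current standing (later first): Haddad (9 Jul 2000) before Obi (1 Nov 1998).
Order: Haddad, Obi, Delgado, Reyes.

Obi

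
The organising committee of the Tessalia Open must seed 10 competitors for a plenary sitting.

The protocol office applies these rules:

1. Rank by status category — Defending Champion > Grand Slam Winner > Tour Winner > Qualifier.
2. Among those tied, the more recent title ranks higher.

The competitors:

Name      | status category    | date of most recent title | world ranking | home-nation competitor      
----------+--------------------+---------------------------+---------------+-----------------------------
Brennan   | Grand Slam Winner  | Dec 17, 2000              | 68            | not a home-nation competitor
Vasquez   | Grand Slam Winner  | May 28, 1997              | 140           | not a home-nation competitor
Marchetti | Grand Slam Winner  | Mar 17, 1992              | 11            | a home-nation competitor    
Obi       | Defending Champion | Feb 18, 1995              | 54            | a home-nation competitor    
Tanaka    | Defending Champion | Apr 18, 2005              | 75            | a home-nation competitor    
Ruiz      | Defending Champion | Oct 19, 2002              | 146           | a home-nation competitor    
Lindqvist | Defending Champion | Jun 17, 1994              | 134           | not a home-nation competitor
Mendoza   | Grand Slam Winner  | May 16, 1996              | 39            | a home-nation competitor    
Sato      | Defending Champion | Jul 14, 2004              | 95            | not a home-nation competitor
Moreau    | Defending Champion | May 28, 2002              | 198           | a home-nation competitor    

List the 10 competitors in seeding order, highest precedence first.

By status category: Tanaka, Sato, Ruiz, Moreau, Obi and Lindqvist (Defending Champion); then Brennan, Vasquez, Mendoza and Marchetti (Grand Slam Winner).
Among Tanaka, Sato, Ruiz, Moreau, Obi and Lindqvist, by date of most recent title (later first): Tanaka (Apr 18, 2005) before Sato (Jul 14, 2004) before Ruiz (Oct 19, 2002) before Moreau (May 28, 2002) before Obi (Feb 18, 1995) before Lindqvist (Jun 17, 1994).
Among Brennan, Vasquez, Mendoza and Marchetti, by date of most recent title (later first): Brennan (Dec 17, 2000) before Vasquez (May 28, 1997) before Mendoza (May 16, 1996) before Marchetti (Mar 17, 1992).
Full order: Tanaka, Sato, Ruiz, Moreau, Obi, Lindqvist, Brennan, Vasquez, Mendoza, Marchetti.

Tanaka, Sato, Ruiz, Moreau, Obi, Lindqvist, Brennan, Vasquez, Mendoza, Marchetti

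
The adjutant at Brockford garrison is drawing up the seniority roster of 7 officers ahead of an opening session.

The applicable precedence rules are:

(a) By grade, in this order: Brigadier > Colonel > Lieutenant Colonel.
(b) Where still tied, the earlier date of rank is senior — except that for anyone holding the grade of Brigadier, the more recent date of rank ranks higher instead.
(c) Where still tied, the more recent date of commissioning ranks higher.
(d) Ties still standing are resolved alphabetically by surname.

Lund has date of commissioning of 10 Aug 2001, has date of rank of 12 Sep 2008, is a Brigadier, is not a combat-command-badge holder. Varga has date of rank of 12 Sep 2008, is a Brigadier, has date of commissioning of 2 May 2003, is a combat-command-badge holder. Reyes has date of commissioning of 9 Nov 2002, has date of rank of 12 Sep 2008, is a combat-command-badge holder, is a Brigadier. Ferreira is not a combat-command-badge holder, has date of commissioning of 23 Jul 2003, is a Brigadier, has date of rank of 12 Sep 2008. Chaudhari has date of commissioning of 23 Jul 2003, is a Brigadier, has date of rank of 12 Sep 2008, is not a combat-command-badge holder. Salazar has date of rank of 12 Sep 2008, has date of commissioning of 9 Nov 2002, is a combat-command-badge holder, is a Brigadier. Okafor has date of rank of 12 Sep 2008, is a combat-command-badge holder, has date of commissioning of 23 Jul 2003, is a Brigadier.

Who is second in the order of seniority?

Ferreira

By grade: Chaudhari, Ferreira, Okafor, Varga, Reyes, Salazar and Lund (Brigadier).
Chaudhari, Ferreira, Okafor, Varga, Reyes, Salazar and Lund all have date of rank 12 Sep 2008, so the next rule applies.
Among Chaudhari, Ferreira, Okafor, Varga, Reyes, Salazar and Lund, by date of commissioning (later first): Chaudhari, Ferreira and Okafor (23 Jul 2003) before Varga (2 May 2003) before Reyes and Salazar (9 Nov 2002) before Lund (10 Aug 2001).
Among Chaudhari, Ferreira and Okafor, alphabetically by surname: Chaudhari before Ferreira before Okafor.
Among Reyes and Salazar, alphabetically by surname: Reyes before Salazar.
Order: Chaudhari, Ferreira, Okafor, Varga, Reyes, Salazar, Lund.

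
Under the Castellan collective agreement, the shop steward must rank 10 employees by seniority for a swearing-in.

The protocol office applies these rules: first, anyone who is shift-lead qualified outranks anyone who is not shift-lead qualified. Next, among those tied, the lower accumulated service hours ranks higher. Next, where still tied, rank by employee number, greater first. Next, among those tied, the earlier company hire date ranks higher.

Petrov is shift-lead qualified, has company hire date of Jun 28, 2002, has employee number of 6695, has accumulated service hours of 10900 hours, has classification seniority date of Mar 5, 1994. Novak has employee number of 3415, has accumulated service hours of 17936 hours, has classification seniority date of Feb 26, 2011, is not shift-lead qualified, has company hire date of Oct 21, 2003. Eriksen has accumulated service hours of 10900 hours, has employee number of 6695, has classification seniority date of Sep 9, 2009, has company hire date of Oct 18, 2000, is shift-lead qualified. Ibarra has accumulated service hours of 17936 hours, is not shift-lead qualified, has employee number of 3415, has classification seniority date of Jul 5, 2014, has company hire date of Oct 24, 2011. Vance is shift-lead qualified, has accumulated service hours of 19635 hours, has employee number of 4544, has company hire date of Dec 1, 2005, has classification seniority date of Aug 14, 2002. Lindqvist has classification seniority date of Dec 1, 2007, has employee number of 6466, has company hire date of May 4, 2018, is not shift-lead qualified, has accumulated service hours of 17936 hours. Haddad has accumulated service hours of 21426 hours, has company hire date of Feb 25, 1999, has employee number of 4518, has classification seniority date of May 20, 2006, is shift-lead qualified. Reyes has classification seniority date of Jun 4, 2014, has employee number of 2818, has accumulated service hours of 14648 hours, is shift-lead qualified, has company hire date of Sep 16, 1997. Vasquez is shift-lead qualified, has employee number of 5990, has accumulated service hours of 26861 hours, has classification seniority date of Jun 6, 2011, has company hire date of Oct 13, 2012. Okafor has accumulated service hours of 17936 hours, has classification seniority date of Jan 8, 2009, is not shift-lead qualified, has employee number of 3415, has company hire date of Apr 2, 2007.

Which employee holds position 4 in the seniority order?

Vance

By the first rule: Eriksen, Petrov, Reyes, Vance, Haddad and Vasquez (each shift-lead qualified); then Lindqvist, Novak, Okafor and Ibarra (each not shift-lead qualified).
Among Eriksen, Petrov, Reyes, Vance, Haddad and Vasquez, by accumulated service hours (lower first): Eriksen and Petrov (10900 hours) before Reyes (14648 hours) before Vance (19635 hours) before Haddad (21426 hours) before Vasquez (26861 hours).
Eriksen and Petrov both have employee number 6695, so the next rule applies.
Among Eriksen and Petrov, by company hire date (earlier first): Eriksen (Oct 18, 2000) before Petrov (Jun 28, 2002).
Lindqvist, Novak, Okafor and Ibarra all have accumulated service hours 17936 hours, so the next rule applies.
Among Lindqvist, Novak, Okafor and Ibarra, by employee number (higher first): Lindqvist (6466) before Novak, Okafor and Ibarra (3415).
Among Novak, Okafor and Ibarra, by company hire date (earlier first): Novak (Oct 21, 2003) before Okafor (Apr 2, 2007) before Ibarra (Oct 24, 2011).
Order: Eriksen, Petrov, Reyes, Vance, Haddad, Vasquez, Lindqvist, Novak, Okafor, Ibarra.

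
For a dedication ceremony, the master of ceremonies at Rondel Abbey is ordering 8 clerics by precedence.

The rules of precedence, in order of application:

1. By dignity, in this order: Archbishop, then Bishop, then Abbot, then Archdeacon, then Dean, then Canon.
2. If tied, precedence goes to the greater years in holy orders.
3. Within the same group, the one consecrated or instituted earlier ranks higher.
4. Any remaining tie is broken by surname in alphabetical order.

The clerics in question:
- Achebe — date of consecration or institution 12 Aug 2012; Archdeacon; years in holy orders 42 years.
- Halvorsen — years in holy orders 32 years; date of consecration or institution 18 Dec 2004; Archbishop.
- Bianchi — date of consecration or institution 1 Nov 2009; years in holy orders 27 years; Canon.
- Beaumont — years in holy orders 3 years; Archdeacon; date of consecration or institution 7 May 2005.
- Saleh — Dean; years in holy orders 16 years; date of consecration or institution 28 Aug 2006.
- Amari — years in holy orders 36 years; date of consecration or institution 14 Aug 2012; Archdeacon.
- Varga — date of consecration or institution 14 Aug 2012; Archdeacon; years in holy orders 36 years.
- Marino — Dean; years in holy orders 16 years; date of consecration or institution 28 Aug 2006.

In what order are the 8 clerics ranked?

Halvorsen, Achebe, Amari, Varga, Beaumont, Marino, Saleh, Bianchi

By dignity: Halvorsen (Archbishop); then Achebe, Amari, Varga and Beaumont (Archdeacon); then Marino and Saleh (Dean); then Bianchi (Canon).
Among Achebe, Amari, Varga and Beaumont, by years in holy orders (higher first): Achebe (42 years) before Amari and Varga (36 years) before Beaumont (3 years).
Amari and Varga both have date of consecration or institution 14 Aug 2012, so the next rule applies.
Among Amari and Varga, alphabetically by surname: Amari before Varga.
Marino and Saleh both have years in holy orders 16 years, so the next rule applies.
Marino and Saleh both have date of consecration or institution 28 Aug 2006, so the next rule applies.
Among Marino and Saleh, alphabetically by surname: Marino before Saleh.
Full order: Halvorsen, Achebe, Amari, Varga, Beaumont, Marino, Saleh, Bianchi.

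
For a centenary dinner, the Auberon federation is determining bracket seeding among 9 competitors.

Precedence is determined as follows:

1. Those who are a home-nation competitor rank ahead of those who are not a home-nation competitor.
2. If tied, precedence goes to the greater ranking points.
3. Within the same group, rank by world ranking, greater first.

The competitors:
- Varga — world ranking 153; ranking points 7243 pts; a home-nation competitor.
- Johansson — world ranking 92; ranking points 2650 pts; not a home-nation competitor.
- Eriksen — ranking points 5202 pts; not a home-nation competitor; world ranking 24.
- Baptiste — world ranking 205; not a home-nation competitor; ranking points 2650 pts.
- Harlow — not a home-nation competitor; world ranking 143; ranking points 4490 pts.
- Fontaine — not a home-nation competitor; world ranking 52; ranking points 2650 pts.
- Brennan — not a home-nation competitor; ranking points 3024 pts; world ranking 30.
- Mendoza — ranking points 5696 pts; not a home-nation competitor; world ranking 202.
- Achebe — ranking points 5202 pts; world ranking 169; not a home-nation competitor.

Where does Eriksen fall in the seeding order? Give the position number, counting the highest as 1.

4

By the first rule: Varga (a home-nation competitor); then Mendoza, Achebe, Eriksen, Harlow, Brennan, Baptiste, Johansson and Fontaine (each not a home-nation competitor).
Among Mendoza, Achebe, Eriksen, Harlow, Brennan, Baptiste, Johansson and Fontaine, by ranking points (higher first): Mendoza (5696 pts) before Achebe and Eriksen (5202 pts) before Harlow (4490 pts) before Brennan (3024 pts) before Baptiste, Johansson and Fontaine (2650 pts).
Among Achebe and Eriksen, by world ranking (higher first): Achebe (169) before Eriksen (24).
Among Baptiste, Johansson and Fontaine, by world ranking (higher first): Baptiste (205) before Johansson (92) before Fontaine (52).
Order: Varga, Mendoza, Achebe, Eriksen, Harlow, Brennan, Baptiste, Johansson, Fontaine. So position 4.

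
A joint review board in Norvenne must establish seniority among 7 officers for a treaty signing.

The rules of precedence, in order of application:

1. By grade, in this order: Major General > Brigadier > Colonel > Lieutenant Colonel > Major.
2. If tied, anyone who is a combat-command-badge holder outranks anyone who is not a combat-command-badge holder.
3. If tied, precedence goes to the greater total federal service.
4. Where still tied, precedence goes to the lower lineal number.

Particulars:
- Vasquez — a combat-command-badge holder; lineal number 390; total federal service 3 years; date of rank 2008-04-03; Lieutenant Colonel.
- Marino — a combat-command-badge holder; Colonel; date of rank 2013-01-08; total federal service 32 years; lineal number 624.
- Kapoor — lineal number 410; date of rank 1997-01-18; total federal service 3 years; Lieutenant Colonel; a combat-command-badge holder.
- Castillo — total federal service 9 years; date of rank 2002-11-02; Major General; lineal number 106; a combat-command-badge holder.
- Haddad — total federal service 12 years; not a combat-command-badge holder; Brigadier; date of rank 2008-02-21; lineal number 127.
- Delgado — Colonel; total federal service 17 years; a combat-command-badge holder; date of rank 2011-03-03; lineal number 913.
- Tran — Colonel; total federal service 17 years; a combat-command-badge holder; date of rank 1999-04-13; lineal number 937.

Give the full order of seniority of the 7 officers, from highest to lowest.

By grade: Castillo (Major General); then Haddad (Brigadier); then Marino, Delgado and Tran (Colonel); then Vasquez and Kapoor (Lieutenant Colonel).
Marino, Delgado and Tran are each a combat-command-badge holder, so the next rule applies.
Among Marino, Delgado and Tran, by total federal service (higher first): Marino (32 years) before Delgado and Tran (17 years).
Among Delgado and Tran, by lineal number (lower first): Delgado (913) before Tran (937).
Vasquez and Kapoor are each a combat-command-badge holder, so the next rule applies.
Vasquez and Kapoor both have total federal service 3 years, so the next rule applies.
Among Vasquez and Kapoor, by lineal number (lower first): Vasquez (390) before Kapoor (410).
Full order: Castillo, Haddad, Marino, Delgado, Tran, Vasquez, Kapoor.

Castillo, Haddad, Marino, Delgado, Tran, Vasquez, Kapoor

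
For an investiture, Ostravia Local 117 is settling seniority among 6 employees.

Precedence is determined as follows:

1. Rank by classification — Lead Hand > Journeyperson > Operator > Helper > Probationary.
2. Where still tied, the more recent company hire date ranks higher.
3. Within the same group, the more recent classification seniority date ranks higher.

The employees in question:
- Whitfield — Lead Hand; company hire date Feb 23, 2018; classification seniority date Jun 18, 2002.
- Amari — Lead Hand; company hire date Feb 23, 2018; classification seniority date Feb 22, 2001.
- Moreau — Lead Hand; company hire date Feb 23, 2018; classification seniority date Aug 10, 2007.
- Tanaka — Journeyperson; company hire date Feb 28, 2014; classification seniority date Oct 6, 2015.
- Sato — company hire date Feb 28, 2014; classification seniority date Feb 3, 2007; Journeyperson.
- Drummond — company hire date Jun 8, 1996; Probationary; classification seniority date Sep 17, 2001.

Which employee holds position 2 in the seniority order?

By classification: Moreau, Whitfield and Amari (Lead Hand); then Tanaka and Sato (Journeyperson); then Drummond (Probationary).
Moreau, Whitfield and Amari all have company hire date Feb 23, 2018, so the next rule applies.
Among Moreau, Whitfield and Amari, by classification seniority date (later first): Moreau (Aug 10, 2007) before Whitfield (Jun 18, 2002) before Amari (Feb 22, 2001).
Tanaka and Sato both have company hire date Feb 28, 2014, so the next rule applies.
Among Tanaka and Sato, by classification seniority date (later first): Tanaka (Oct 6, 2015) before Sato (Feb 3, 2007).
Order: Moreau, Whitfield, Amari, Tanaka, Sato, Drummond.

Whitfield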